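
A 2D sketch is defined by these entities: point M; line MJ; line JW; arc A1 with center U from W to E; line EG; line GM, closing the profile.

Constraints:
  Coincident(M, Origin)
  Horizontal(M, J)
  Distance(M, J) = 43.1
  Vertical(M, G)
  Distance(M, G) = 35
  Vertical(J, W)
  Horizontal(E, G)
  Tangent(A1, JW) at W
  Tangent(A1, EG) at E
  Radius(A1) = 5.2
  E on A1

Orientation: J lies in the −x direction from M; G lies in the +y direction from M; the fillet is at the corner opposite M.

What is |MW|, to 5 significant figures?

52.399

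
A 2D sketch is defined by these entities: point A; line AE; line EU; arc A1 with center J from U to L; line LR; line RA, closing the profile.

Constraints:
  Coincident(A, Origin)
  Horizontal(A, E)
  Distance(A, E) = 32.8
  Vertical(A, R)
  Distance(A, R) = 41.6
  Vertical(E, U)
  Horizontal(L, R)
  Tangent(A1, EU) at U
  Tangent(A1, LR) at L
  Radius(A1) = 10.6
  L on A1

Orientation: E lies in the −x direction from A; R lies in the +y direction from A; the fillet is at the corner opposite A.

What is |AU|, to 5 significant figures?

45.131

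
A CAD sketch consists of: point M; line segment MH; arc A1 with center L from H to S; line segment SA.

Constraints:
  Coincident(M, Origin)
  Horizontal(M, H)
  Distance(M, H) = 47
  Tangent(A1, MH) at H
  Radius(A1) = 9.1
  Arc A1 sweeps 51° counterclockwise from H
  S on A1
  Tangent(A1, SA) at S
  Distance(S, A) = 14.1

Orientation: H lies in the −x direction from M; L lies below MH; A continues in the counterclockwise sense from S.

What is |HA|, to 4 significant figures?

21.44

On A1, H sits at bearing 90° from L; a 51° counterclockwise sweep puts S at bearing 141°, so S = L + 9.1·(cos 141°, sin 141°) = (-54.07, -3.373). The tangent condition forces LS to be normal to SA, so SA runs along (−sin 141°, cos 141°); with |SA| = 14.1, A = (-62.95, -14.33). Then |HA| = |A − H| = 21.44.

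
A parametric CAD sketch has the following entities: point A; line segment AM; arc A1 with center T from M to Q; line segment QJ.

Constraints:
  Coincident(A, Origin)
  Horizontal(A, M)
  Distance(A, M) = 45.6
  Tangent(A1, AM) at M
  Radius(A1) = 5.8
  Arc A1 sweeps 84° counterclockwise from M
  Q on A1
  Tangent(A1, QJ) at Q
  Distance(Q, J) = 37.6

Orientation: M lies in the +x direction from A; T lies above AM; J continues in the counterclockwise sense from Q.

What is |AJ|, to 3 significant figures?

69.8

A is at the origin; AM is horizontal with |AM| = 45.6 and M on the +x side, so M = (45.6, 0.00). Since A1 is tangent to AM there, TM ⟂ AM, so T = M + (0, 5.8) = (45.6, 5.80). On A1, M sits at bearing -90° from T; an 84° counterclockwise sweep puts Q at bearing -6°, so Q = T + 5.8·(cos -6°, sin -6°) = (51.4, 5.19). Since A1 is tangent to QJ there, TQ ⟂ QJ, so QJ runs along (−sin -6°, cos -6°); with |QJ| = 37.6, J = (55.3, 42.6). Then |AJ| = |J − A| = 69.8.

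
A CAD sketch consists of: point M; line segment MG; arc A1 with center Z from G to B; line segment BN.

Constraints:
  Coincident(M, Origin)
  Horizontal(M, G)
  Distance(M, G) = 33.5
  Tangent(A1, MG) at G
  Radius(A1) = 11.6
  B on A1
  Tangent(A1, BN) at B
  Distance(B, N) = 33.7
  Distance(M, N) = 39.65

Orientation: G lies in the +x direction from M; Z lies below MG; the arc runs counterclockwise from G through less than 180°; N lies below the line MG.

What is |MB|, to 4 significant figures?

23.88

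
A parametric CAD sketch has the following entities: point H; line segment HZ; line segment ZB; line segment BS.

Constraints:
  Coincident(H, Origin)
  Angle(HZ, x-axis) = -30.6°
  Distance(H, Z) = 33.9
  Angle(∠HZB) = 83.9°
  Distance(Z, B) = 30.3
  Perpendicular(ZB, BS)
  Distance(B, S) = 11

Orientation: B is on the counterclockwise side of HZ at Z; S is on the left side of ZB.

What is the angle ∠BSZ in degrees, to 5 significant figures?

70.047°

H is at the origin; HZ runs at -30.6° with length 33.9, so Z = 33.9·(cos -30.6°, sin -30.6°) = (29.179, -17.257). ∠HZB = 83.9°, so ZB runs at -30.6° + (180° − 83.9°) = 65.500° from the x-axis; with |ZB| = 30.3, B = Z + 30.3·(cos 65.500°, sin 65.500°) = (41.744, 10.315). ZB ⟂ BS; with |BS| = 11.0 on the left of ZB, S = B + 11.0·(-0.90996, 0.41469) = (31.735, 14.877). Then cos ∠BSZ = SB·SZ / (|SB||SZ|), giving 70.047°.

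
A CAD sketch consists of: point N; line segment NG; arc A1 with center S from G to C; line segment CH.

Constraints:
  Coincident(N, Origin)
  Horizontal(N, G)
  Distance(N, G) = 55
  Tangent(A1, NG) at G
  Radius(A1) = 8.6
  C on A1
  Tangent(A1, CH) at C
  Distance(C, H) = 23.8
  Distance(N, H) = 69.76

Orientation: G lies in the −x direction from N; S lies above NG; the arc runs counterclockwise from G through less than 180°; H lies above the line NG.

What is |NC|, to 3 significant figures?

49.8

N is at the origin; N and G share the same y with |NG| = 55.0 and G on the −x side, so G = (-55.0, 0.00). A1 meets NG tangentially, so SG is at right angles to NG, so S = G + (0, 8.6) = (-55.0, 8.60). Since SC ⟂ CH (tangency), |SH| = √(8.6² + 23.8²) = 25.3 regardless of where C sits on A1. So H lies on both circle(N, 69.76) and circle(S, 25.3); the above-NG intersection is H = (-61.4, 33.1). C is the foot of the tangent from H: C = (-47.9, 13.5).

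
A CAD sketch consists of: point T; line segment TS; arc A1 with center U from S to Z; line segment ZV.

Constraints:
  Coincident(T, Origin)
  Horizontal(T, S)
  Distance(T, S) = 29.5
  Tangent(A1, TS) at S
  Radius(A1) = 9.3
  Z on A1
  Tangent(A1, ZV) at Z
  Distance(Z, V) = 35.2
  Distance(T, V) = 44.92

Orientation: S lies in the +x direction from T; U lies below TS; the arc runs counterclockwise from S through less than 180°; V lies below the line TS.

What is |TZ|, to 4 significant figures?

21.76

T is at the origin; TS is horizontal with |TS| = 29.5 and S on the +x side, so S = (29.50, 0.000). Since A1 is tangent to TS there, US ⟂ TS, so U = S + (0, -9.3) = (29.50, -9.300). Since UZ ⟂ ZV (tangency), |UV| = √(9.3² + 35.2²) = 36.41 regardless of where Z sits on A1. So V lies on both circle(T, 44.92) and circle(U, 36.41); the below-TS intersection is V = (14.55, -42.50). Z is the foot of the tangent from V: Z = (20.33, -7.774).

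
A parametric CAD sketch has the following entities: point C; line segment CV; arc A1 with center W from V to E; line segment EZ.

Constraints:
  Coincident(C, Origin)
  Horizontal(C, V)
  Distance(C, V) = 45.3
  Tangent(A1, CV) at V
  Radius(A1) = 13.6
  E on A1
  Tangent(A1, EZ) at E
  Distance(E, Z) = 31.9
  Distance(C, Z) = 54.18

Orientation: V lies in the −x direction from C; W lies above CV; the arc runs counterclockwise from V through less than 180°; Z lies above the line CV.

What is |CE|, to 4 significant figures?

34.28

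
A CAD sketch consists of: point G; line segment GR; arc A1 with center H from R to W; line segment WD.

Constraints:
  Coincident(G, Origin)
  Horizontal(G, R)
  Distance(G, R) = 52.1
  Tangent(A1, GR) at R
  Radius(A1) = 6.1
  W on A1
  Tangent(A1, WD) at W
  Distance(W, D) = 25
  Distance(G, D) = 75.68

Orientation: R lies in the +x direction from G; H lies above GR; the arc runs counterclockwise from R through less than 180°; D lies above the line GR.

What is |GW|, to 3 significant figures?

56.9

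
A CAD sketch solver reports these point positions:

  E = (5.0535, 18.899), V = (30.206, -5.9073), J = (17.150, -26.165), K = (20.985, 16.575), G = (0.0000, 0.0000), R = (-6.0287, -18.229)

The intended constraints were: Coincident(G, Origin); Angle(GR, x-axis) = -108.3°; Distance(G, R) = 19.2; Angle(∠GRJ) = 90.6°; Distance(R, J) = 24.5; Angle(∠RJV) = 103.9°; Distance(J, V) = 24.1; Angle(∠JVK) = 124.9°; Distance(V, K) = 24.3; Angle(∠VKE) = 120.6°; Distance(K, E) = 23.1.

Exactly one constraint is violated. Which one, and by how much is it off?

Distance(K, E) = 23.1 — off by 7.00.

G = (0.00, 0.00) ✓; GR at -108.3° ✓; |GR| = 19.20 ✓; ∠GRJ = 90.60° ✓; |RJ| = 24.50 ✓; ∠RJV = 103.9° ✓; |JV| = 24.10 ✓; ∠JVK = 124.9° ✓; |VK| = 24.30 ✓; ∠VKE = 120.6° ✓; |KE| = 16.10 ✗.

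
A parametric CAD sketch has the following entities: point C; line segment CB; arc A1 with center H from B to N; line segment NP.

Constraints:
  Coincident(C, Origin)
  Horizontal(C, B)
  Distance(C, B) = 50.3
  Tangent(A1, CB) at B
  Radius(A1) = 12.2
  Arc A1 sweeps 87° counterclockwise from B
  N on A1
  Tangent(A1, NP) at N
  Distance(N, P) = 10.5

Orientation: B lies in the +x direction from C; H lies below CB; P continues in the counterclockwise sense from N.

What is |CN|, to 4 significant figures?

39.83

The tangent condition forces HB to be normal to CB, so H = B + (0, -12.2) = (50.30, -12.20). On A1, B sits at bearing 90° from H; an 87° counterclockwise sweep puts N at bearing 177°, so N = H + 12.2·(cos 177°, sin 177°) = (38.12, -11.56). Then |CN| = |N − C| = 39.83.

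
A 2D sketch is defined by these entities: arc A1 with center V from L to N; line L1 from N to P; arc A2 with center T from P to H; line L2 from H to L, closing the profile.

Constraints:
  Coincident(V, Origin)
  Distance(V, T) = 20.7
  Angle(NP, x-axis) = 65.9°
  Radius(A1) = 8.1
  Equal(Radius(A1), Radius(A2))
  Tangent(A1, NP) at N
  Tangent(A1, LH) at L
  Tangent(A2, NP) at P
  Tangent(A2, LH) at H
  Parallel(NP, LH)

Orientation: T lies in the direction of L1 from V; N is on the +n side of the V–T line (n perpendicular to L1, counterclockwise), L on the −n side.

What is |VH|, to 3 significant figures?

22.2

The slot axis is L1's direction at 65.9°, so u = (cos 65.9°, sin 65.9°) = (0.408, 0.913) and n = (−sin 65.9°, cos 65.9°) = (-0.913, 0.408). V is at the origin and T lies 20.7 along u from V, so T = 20.7·u = (8.45, 18.9). Tangency of A1 to both parallel lines with radius 8.1 puts N and L at V ± 8.1·n: N = (-7.39, 3.31), L = (7.39, -3.31). Equal radii place P and H the same way about T: P = T + 8.1·n = (1.06, 22.2), H = T − 8.1·n = (15.8, 15.6). Then |VH| = |H − V| = 22.2.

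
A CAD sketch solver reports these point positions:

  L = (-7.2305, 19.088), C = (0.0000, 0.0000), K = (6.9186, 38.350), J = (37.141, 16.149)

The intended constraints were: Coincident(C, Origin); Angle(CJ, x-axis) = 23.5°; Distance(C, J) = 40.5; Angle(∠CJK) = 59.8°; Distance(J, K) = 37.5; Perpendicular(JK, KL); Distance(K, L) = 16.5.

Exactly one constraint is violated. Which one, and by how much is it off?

Distance(K, L) = 16.5 — off by 7.40.

C = (0.00, 0.00) ✓; CJ at 23.50° ✓; |CJ| = 40.50 ✓; ∠CJK = 59.80° ✓; |JK| = 37.50 ✓; ∠(JK, KL) = 90.00° ✓; |KL| = 23.90 ✗.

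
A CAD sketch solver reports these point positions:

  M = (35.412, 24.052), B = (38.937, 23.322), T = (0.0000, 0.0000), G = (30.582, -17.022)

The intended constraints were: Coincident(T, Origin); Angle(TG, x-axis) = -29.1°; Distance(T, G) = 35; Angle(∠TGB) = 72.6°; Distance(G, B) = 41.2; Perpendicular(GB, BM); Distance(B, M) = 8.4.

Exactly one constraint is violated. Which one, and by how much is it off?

Distance(B, M) = 8.4 — off by 4.80.

T = (0.00, 0.00) ✓; TG at -29.10° ✓; |TG| = 35.00 ✓; ∠TGB = 72.60° ✓; |GB| = 41.20 ✓; ∠(GB, BM) = 90.00° ✓; |BM| = 3.600 ✗.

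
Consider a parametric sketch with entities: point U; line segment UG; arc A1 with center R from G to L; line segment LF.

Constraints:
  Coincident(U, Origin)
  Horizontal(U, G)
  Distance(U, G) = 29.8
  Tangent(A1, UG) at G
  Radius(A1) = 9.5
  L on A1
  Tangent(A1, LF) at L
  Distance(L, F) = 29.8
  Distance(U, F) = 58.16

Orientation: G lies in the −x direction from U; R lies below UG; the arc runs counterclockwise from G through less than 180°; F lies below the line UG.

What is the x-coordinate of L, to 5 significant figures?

-39.112

Checks: |RL| = 9.500 ✓; ∠(RL, LF) = 90.00° ✓; |LF| = 29.80 ✓; |UF| = 58.16 ✓.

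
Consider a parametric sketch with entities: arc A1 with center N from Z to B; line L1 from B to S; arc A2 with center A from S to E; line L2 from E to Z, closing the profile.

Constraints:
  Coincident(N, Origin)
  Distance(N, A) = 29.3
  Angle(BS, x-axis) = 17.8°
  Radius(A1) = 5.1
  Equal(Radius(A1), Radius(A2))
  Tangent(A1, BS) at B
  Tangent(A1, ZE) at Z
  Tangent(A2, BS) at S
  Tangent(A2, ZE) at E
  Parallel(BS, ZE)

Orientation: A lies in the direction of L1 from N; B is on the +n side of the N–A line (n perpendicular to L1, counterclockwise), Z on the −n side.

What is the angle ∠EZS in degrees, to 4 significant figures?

19.19°

The slot axis is L1's direction at 17.8°, so u = (cos 17.8°, sin 17.8°) = (0.9521, 0.3057) and n = (−sin 17.8°, cos 17.8°) = (-0.3057, 0.9521). N is at the origin and A lies 29.3 along u from N, so A = 29.3·u = (27.90, 8.957). Tangency of A1 to both parallel lines with radius 5.1 puts B and Z at N ± 5.1·n: B = (-1.559, 4.856), Z = (1.559, -4.856). Equal radii place S and E the same way about A: S = A + 5.1·n = (26.34, 13.81), E = A − 5.1·n = (29.46, 4.101). Then cos ∠EZS = ZE·ZS / (|ZE||ZS|), giving 19.19°.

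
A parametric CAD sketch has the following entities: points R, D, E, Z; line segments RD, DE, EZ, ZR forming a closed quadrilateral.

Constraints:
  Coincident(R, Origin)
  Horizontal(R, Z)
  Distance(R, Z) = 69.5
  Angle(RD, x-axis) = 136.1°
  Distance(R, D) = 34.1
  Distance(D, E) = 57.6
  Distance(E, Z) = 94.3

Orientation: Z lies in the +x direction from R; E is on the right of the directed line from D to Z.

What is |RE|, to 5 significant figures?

38.440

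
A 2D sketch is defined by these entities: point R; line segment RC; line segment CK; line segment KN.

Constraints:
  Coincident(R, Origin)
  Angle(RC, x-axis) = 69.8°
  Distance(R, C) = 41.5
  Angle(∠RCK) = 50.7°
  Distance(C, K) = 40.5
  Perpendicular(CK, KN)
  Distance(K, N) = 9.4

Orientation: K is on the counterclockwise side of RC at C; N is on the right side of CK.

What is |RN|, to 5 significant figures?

43.881

R is at the origin; RC runs at 69.8° with length 41.5, so C = 41.5·(cos 69.8°, sin 69.8°) = (14.330, 38.947). ∠RCK = 50.7°, so CK runs at 69.8° + (180° − 50.7°) = 199.10° from the x-axis; with |CK| = 40.5, K = C + 40.5·(cos 199.10°, sin 199.10°) = (-23.941, 25.695). CK ⟂ KN; with |KN| = 9.4 on the right of CK, N = K + 9.4·(-0.32722, 0.94495) = (-27.016, 34.578). Then |RN| = |N − R| = 43.881.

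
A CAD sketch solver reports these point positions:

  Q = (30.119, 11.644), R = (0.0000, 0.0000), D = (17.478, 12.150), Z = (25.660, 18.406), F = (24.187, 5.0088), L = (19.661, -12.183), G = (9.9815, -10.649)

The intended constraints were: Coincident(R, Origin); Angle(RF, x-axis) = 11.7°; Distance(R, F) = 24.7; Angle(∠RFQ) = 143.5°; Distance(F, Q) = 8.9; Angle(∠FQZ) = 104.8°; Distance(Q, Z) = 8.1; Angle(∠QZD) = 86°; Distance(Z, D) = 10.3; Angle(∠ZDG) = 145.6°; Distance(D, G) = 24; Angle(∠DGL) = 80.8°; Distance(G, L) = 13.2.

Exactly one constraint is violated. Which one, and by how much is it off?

Distance(G, L) = 13.2 — off by 3.40.

R = (0.00, 0.00) ✓; RF at 11.70° ✓; |RF| = 24.70 ✓; ∠RFQ = 143.5° ✓; |FQ| = 8.900 ✓; ∠FQZ = 104.8° ✓; |QZ| = 8.100 ✓; ∠QZD = 86.00° ✓; |ZD| = 10.30 ✓; ∠ZDG = 145.6° ✓; |DG| = 24.00 ✓; ∠DGL = 80.80° ✓; |GL| = 9.800 ✗.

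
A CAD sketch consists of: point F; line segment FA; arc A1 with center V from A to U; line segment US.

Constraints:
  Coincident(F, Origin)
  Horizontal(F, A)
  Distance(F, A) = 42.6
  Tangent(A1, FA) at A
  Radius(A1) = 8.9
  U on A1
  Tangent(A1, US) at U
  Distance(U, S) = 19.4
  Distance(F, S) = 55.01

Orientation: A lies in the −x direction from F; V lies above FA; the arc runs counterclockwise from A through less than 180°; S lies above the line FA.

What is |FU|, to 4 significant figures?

37.88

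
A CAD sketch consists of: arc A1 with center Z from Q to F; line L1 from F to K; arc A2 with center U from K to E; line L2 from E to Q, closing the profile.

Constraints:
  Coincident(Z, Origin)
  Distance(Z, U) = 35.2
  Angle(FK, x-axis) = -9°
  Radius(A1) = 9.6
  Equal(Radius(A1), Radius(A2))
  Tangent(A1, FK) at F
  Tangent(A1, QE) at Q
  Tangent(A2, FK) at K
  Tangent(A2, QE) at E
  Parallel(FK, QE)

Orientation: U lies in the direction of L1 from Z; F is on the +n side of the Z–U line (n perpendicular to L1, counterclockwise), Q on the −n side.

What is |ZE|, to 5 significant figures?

36.486

The slot axis is L1's direction at -9.0°, so u = (cos -9.0°, sin -9.0°) = (0.98769, -0.15643) and n = (−sin -9.0°, cos -9.0°) = (0.15643, 0.98769). Z is at the origin and U lies 35.2 along u from Z, so U = 35.2·u = (34.767, -5.5065). Tangency of A1 to both parallel lines with radius 9.6 puts F and Q at Z ± 9.6·n: F = (1.5018, 9.4818), Q = (-1.5018, -9.4818). Equal radii place K and E the same way about U: K = U + 9.6·n = (36.268, 3.9753), E = U − 9.6·n = (33.265, -14.988). Then |ZE| = |E − Z| = 36.486.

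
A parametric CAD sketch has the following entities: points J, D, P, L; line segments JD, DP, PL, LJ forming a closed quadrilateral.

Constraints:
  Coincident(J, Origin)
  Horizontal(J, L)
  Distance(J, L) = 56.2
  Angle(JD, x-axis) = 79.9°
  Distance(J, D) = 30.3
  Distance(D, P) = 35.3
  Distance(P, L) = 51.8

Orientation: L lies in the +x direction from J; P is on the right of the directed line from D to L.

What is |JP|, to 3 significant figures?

7.20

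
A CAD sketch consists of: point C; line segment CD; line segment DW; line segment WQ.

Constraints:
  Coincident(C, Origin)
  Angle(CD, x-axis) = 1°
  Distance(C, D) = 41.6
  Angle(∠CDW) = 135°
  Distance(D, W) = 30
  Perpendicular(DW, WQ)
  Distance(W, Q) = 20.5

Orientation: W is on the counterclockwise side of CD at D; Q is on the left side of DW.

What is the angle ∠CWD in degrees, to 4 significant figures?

26.34°

C is at the origin; CD runs at 1.0° with length 41.6, so D = 41.6·(cos 1.0°, sin 1.0°) = (41.59, 0.7260). ∠CDW = 135.0°, so DW runs at 1.0° + (180° − 135.0°) = 46.00° from the x-axis; with |DW| = 30.0, W = D + 30.0·(cos 46.00°, sin 46.00°) = (62.43, 22.31). Then cos ∠CWD = WC·WD / (|WC||WD|), giving 26.34°.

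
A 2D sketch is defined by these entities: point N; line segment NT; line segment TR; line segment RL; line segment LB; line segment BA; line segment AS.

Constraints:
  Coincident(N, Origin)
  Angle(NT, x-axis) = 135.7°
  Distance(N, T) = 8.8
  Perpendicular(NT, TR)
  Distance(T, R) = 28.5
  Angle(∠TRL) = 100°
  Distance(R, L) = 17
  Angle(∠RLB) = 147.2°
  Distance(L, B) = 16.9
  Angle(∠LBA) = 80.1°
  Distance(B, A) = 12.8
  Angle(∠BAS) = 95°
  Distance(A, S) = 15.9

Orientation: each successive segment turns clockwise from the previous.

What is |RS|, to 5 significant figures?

13.305

N is at the origin; NT runs at 135.7° with length 8.8, so T = (-6.2981, 6.1461). The perpendicularity gives TR at right angles to NT, so TR runs at 45.700°; with |TR| = 28.5, R = (13.607, 26.543). ∠TRL = 100.0° gives RL at -34.300° from the x-axis; with |RL| = 17.0, L = (27.650, 16.963). ∠RLB = 147.2° gives LB at -67.100° from the x-axis; with |LB| = 16.9, B = (34.227, 1.3953). ∠LBA = 80.1° gives BA at -167.00° from the x-axis; with |BA| = 12.8, A = (21.755, -1.4841). ∠BAS = 95.0° gives AS at 108.00° from the x-axis; with |AS| = 15.9, S = (16.841, 13.638). Then |RS| = |S − R| = 13.305.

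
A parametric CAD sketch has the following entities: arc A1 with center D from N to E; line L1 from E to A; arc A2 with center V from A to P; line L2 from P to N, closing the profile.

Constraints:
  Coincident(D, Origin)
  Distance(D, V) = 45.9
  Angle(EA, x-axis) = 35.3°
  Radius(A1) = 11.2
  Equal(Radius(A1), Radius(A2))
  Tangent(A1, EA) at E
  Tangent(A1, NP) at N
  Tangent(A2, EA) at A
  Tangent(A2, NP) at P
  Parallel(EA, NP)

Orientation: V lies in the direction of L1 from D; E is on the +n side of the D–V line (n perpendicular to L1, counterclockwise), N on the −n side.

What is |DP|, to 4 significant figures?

47.25

Tangency of A1 to both parallel lines with radius 11.2 puts E and N at D ± 11.2·n: E = (-6.472, 9.141), N = (6.472, -9.141). Equal radii place A and P the same way about V: A = V + 11.2·n = (30.99, 35.66), P = V − 11.2·n = (43.93, 17.38). Then |DP| = |P − D| = 47.25.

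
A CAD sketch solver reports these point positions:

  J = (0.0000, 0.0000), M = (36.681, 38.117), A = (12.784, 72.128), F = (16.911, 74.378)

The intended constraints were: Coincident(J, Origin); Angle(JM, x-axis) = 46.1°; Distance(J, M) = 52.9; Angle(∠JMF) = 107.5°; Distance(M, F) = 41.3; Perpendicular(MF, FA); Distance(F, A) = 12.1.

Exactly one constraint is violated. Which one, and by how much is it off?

Distance(F, A) = 12.1 — off by 7.40.

J = (0.00, 0.00) ✓; JM at 46.10° ✓; |JM| = 52.90 ✓; ∠JMF = 107.5° ✓; |MF| = 41.30 ✓; ∠(MF, FA) = 90.00° ✓; |FA| = 4.700 ✗.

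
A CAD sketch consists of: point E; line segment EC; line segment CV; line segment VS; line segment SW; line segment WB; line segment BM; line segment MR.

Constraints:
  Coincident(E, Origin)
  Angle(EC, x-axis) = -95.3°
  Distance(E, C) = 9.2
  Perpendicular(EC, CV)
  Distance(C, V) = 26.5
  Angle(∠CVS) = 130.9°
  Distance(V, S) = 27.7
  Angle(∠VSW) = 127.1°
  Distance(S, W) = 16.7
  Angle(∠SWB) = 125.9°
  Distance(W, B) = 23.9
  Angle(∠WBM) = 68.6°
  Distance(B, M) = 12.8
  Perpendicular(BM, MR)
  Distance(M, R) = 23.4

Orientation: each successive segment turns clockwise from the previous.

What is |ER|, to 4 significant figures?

48.46

E is at the origin; EC runs at -95.3° with length 9.2, so C = (-0.8498, -9.161). EC ⟂ CV, so CV runs at 174.7°; with |CV| = 26.5, V = (-27.24, -6.713). ∠CVS = 130.9° gives VS at 125.6° from the x-axis; with |VS| = 27.7, S = (-43.36, 15.81). ∠VSW = 127.1° gives SW at 72.70° from the x-axis; with |SW| = 16.7, W = (-38.40, 31.75). ∠SWB = 125.9° gives WB at 18.60° from the x-axis; with |WB| = 23.9, B = (-15.74, 39.38). ∠WBM = 68.6° gives BM at -92.80° from the x-axis; with |BM| = 12.8, M = (-16.37, 26.59). The perpendicularity gives MR at right angles to BM, so MR runs at 177.2°; with |MR| = 23.4, R = (-39.74, 27.74). Then |ER| = |R − E| = 48.46.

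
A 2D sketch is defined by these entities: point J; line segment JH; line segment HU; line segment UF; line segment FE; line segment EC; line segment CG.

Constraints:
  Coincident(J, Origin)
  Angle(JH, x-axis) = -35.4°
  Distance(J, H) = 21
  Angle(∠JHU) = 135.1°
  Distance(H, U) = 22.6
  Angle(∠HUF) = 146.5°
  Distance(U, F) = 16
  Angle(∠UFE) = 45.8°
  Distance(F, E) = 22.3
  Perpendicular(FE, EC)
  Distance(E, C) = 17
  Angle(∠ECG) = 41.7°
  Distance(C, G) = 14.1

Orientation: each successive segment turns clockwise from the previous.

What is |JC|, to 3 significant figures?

31.1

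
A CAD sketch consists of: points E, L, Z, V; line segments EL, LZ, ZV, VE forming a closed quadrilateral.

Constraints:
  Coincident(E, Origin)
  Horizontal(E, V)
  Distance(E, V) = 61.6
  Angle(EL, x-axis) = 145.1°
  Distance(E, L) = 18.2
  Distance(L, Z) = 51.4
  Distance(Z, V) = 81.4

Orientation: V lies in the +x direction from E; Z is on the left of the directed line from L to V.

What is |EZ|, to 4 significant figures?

58.18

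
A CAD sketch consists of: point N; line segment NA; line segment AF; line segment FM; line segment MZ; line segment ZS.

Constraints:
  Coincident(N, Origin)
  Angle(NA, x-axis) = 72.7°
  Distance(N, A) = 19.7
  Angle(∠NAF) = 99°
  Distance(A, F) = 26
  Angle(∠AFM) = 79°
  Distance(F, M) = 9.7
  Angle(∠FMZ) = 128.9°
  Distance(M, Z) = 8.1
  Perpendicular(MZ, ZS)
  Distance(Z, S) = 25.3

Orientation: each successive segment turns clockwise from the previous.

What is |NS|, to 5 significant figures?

29.670

∠FMZ = 128.9° gives MZ at -160.40° from the x-axis; with |MZ| = 8.1, Z = (20.749, 3.1835). MZ is perpendicular to ZS, so ZS runs at 109.60°; with |ZS| = 25.3, S = (12.262, 27.018). Then |NS| = |S − N| = 29.670.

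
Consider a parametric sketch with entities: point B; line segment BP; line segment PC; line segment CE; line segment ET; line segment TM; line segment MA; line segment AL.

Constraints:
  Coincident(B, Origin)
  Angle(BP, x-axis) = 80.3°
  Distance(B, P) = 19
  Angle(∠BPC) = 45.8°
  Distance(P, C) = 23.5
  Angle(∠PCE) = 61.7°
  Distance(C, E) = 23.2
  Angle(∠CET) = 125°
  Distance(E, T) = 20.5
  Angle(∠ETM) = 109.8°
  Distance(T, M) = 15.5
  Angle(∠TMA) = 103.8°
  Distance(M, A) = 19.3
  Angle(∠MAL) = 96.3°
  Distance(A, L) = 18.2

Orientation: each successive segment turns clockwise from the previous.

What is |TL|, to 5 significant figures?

25.178

∠TMA = 103.8° gives MA at -13.600° from the x-axis; with |MA| = 19.3, A = (6.0255, 20.856). ∠MAL = 96.3° gives AL at -97.300° from the x-axis; with |AL| = 18.2, L = (3.7129, 2.8039). Then |TL| = |L − T| = 25.178.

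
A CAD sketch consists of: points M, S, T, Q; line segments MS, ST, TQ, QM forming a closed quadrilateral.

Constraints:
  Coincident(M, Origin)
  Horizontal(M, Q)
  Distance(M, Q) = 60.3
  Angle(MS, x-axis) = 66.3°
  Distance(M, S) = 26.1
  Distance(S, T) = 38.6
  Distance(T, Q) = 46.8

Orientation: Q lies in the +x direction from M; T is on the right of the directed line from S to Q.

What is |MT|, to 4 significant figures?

21.30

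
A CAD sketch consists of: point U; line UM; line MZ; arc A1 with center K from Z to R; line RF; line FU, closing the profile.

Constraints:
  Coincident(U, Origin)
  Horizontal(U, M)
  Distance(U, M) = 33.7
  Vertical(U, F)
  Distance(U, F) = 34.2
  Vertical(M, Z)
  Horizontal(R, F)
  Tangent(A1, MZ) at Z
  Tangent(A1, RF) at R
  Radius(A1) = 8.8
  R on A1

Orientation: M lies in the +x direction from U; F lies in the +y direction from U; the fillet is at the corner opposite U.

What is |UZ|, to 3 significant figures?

42.2

The virtual corner opposite U is at (33.7, 34.2). Tangency of A1 to MZ means the radius KZ is perpendicular to MZ and since A1 is tangent to RF there, KR ⟂ RF, with radius 8.8, so the center K sits 8.8 in from both sides at K = (24.9, 25.4). That places the tangent points at Z = (33.7, 25.4) on MZ and R = (24.9, 34.2) on RF. Then |UZ| = |Z − U| = 42.2.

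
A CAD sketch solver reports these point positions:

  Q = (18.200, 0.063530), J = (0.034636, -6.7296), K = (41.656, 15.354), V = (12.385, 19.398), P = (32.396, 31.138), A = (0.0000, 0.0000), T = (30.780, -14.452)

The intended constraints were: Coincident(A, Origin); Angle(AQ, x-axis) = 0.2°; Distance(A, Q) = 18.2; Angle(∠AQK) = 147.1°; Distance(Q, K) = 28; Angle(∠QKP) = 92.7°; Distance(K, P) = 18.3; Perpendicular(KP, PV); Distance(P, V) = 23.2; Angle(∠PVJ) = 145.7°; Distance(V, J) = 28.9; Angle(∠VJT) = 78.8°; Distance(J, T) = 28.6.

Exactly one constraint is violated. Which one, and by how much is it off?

Distance(J, T) = 28.6 — off by 3.10.

A = (0.00, 0.00) ✓; AQ at 0.2000° ✓; |AQ| = 18.20 ✓; ∠AQK = 147.1° ✓; |QK| = 28.00 ✓; ∠QKP = 92.70° ✓; |KP| = 18.30 ✓; ∠(KP, PV) = 90.00° ✓; |PV| = 23.20 ✓; ∠PVJ = 145.7° ✓; |VJ| = 28.90 ✓; ∠VJT = 78.80° ✓; |JT| = 31.70 ✗.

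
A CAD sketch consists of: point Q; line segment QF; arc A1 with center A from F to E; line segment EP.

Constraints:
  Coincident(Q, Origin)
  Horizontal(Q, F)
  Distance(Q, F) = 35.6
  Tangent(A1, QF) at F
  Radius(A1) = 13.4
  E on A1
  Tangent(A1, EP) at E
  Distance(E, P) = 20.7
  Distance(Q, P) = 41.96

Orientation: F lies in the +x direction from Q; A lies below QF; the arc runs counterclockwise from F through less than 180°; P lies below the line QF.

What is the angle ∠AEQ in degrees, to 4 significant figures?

144.2°

Checks: |AE| = 13.40 ✓; ∠(AE, EP) = 90.00° ✓; |EP| = 20.70 ✓; |QP| = 41.96 ✓.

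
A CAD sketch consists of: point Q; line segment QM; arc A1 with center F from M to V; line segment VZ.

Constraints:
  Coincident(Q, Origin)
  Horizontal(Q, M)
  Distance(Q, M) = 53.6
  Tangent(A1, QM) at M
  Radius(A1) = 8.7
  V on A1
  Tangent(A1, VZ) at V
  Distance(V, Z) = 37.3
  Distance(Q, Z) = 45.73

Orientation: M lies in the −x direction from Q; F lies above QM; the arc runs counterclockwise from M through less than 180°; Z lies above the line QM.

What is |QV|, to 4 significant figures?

46.27

Checks: |FV| = 8.700 ✓; ∠(FV, VZ) = 90.00° ✓; |VZ| = 37.30 ✓; |QZ| = 45.73 ✓.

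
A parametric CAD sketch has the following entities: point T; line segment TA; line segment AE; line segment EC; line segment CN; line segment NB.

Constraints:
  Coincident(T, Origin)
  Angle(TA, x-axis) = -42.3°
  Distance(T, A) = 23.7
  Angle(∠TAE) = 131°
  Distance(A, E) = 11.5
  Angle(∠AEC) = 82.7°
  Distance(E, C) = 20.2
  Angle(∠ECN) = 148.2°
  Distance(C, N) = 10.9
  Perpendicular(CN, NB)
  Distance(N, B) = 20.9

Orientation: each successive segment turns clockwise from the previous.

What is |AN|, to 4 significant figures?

28.57

T is at the origin; TA runs at -42.3° with length 23.7, so A = (17.53, -15.95). ∠TAE = 131.0° gives AE at -91.30° from the x-axis; with |AE| = 11.5, E = (17.27, -27.45). ∠AEC = 82.7° gives EC at 171.4° from the x-axis; with |EC| = 20.2, C = (-2.705, -24.43). ∠ECN = 148.2° gives CN at 139.6° from the x-axis; with |CN| = 10.9, N = (-11.01, -17.36). Then |AN| = |N − A| = 28.57.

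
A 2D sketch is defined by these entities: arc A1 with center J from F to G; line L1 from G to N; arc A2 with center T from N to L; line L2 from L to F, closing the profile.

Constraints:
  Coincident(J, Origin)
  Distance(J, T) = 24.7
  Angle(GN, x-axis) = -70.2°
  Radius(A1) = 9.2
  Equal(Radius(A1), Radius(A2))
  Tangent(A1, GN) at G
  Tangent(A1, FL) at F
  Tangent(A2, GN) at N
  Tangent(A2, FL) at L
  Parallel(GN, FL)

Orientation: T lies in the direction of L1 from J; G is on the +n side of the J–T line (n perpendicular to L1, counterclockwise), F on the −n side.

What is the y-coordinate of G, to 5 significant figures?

3.1164

The slot axis is L1's direction at -70.2°, so u = (cos -70.2°, sin -70.2°) = (0.33874, -0.94088) and n = (−sin -70.2°, cos -70.2°) = (0.94088, 0.33874). J is at the origin and T lies 24.7 along u from J, so T = 24.7·u = (8.3668, -23.240). Tangency of A1 to both parallel lines with radius 9.2 puts G and F at J ± 9.2·n: G = (8.6561, 3.1164), F = (-8.6561, -3.1164). So G.y = 3.1164.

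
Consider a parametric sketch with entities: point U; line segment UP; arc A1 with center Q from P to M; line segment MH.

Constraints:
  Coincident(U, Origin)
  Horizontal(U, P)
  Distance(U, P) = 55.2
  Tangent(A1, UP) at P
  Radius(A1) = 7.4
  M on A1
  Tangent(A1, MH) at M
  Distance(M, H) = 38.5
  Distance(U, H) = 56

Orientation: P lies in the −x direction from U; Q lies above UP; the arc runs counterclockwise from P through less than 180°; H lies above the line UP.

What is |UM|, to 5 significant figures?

48.405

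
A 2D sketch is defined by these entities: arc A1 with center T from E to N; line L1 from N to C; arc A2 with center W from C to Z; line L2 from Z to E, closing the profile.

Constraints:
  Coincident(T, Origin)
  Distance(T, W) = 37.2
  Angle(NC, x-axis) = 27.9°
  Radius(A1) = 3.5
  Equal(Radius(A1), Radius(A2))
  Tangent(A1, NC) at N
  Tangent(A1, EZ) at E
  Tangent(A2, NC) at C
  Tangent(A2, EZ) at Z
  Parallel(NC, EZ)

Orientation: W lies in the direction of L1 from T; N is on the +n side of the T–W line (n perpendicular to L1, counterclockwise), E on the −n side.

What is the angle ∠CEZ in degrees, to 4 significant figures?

10.66°

The slot axis is L1's direction at 27.9°, so u = (cos 27.9°, sin 27.9°) = (0.8838, 0.4679) and n = (−sin 27.9°, cos 27.9°) = (-0.4679, 0.8838). T is at the origin and W lies 37.2 along u from T, so W = 37.2·u = (32.88, 17.41). Tangency of A1 to both parallel lines with radius 3.5 puts N and E at T ± 3.5·n: N = (-1.638, 3.093), E = (1.638, -3.093). Equal radii place C and Z the same way about W: C = W + 3.5·n = (31.24, 20.50), Z = W − 3.5·n = (34.51, 14.31). Then cos ∠CEZ = EC·EZ / (|EC||EZ|), giving 10.66°.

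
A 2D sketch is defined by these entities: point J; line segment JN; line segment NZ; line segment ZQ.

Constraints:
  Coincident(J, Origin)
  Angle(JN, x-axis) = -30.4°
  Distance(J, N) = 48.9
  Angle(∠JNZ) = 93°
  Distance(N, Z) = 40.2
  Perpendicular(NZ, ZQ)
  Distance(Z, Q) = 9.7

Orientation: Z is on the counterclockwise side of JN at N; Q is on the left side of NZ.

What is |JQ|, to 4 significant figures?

57.96

∠JNZ = 93.0°, so NZ runs at -30.4° + (180° − 93.0°) = 56.60° from the x-axis; with |NZ| = 40.2, Z = N + 40.2·(cos 56.60°, sin 56.60°) = (64.31, 8.816). The perpendicularity gives ZQ at right angles to NZ; with |ZQ| = 9.7 on the left of NZ, Q = Z + 9.7·(-0.8348, 0.5505) = (56.21, 14.16). Then |JQ| = |Q − J| = 57.96.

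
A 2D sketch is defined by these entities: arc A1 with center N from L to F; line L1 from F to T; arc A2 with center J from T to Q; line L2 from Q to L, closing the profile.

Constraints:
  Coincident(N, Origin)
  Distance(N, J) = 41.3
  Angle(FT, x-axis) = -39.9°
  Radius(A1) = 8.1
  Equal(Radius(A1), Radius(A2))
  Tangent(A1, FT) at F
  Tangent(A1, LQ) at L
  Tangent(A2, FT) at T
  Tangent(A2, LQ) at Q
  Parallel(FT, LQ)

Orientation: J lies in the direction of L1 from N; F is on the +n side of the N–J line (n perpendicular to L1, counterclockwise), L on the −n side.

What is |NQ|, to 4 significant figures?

42.09

The slot axis is L1's direction at -39.9°, so u = (cos -39.9°, sin -39.9°) = (0.7672, -0.6414) and n = (−sin -39.9°, cos -39.9°) = (0.6414, 0.7672). N is at the origin and J lies 41.3 along u from N, so J = 41.3·u = (31.68, -26.49). Tangency of A1 to both parallel lines with radius 8.1 puts F and L at N ± 8.1·n: F = (5.196, 6.214), L = (-5.196, -6.214). Equal radii place T and Q the same way about J: T = J + 8.1·n = (36.88, -20.28), Q = J − 8.1·n = (26.49, -32.71). Then |NQ| = |Q − N| = 42.09.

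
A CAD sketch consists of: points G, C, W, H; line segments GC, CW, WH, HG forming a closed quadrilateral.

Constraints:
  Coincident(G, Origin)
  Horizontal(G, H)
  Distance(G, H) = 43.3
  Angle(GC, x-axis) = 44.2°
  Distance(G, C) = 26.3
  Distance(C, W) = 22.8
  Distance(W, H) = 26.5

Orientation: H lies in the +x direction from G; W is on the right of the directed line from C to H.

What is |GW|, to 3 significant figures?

17.7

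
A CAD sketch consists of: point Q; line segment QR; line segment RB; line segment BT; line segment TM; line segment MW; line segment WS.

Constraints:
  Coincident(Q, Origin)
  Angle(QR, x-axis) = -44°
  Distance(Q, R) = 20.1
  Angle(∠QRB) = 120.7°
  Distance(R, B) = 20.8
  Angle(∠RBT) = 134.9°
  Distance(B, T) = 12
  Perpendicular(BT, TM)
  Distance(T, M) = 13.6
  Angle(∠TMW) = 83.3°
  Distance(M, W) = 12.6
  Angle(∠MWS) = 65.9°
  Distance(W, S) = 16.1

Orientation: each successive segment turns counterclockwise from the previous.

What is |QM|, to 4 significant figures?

29.91

∠RBT = 134.9° gives BT at 60.40° from the x-axis; with |BT| = 12.0, T = (40.45, 1.960). BT is perpendicular to TM, so TM runs at 150.4°; with |TM| = 13.6, M = (28.62, 8.677). Then |QM| = |M − Q| = 29.91.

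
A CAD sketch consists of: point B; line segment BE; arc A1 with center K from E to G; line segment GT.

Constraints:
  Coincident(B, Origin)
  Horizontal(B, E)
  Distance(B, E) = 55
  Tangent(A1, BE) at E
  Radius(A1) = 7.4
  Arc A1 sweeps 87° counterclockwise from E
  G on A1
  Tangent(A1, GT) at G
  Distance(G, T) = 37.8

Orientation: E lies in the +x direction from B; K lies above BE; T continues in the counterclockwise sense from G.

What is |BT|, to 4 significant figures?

78.40

B is at the origin; BE is horizontal with |BE| = 55.0 and E on the +x side, so E = (55.00, 0.000). The tangent condition forces KE to be normal to BE, so K = E + (0, 7.4) = (55.00, 7.400). On A1, E sits at bearing -90° from K; an 87° counterclockwise sweep puts G at bearing -3°, so G = K + 7.4·(cos -3°, sin -3°) = (62.39, 7.013). Since A1 is tangent to GT there, KG ⟂ GT, so GT runs along (−sin -3°, cos -3°); with |GT| = 37.8, T = (64.37, 44.76). Then |BT| = |T − B| = 78.40.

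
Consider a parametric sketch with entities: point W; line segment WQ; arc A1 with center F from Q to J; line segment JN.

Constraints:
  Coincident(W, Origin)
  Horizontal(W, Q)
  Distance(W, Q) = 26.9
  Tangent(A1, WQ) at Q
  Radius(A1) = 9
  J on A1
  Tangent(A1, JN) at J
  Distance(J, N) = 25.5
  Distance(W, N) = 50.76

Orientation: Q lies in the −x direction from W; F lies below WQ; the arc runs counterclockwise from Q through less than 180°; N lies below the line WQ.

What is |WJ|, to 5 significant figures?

36.805

W is at the origin; W and Q share the same y with |WQ| = 26.9 and Q on the −x side, so Q = (-26.900, 0.0000). Since A1 is tangent to WQ there, FQ ⟂ WQ, so F = Q + (0, -9) = (-26.900, -9.0000). Since FJ ⟂ JN (tangency), |FN| = √(9.0² + 25.5²) = 27.042 regardless of where J sits on A1. So N lies on both circle(W, 50.76) and circle(F, 27.042); the below-WQ intersection is N = (-37.993, -33.662). J is the foot of the tangent from N: J = (-35.869, -8.2502).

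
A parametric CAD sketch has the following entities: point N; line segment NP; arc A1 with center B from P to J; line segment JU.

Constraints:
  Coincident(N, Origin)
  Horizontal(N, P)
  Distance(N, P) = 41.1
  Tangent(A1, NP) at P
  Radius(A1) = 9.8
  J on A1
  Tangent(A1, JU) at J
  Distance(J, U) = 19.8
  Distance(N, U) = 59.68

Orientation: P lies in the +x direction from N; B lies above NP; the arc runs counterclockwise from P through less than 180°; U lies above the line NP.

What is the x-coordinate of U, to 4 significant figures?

52.22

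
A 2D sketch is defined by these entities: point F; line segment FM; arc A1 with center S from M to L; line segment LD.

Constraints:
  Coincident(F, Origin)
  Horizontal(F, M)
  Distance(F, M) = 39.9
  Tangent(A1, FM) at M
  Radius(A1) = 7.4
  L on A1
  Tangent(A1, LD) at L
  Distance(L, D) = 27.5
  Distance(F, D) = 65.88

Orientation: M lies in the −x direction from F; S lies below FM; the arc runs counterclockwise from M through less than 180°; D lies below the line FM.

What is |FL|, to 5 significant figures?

46.531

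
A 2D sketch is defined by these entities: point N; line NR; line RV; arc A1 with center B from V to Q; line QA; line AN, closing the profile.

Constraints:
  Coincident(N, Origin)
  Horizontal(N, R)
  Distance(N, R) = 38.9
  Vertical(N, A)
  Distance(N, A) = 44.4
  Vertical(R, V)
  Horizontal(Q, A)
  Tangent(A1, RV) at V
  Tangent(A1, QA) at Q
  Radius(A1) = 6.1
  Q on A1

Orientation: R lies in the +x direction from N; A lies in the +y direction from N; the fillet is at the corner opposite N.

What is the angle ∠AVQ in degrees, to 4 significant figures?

36.09°

N is at the origin; NR is horizontal with |NR| = 38.9 and R on the +x side, so R = (38.90, 0.000). N and A share the same x with |NA| = 44.4 and A on the +y side, so A = (0.000, 44.40). The virtual corner opposite N is at (38.90, 44.40). Since A1 is tangent to RV there, BV ⟂ RV and since A1 is tangent to QA there, BQ ⟂ QA, with radius 6.1, so the center B sits 6.1 in from both sides at B = (32.80, 38.30). That places the tangent points at V = (38.90, 38.30) on RV and Q = (32.80, 44.40) on QA. Then cos ∠AVQ = VA·VQ / (|VA||VQ|), giving 36.09°.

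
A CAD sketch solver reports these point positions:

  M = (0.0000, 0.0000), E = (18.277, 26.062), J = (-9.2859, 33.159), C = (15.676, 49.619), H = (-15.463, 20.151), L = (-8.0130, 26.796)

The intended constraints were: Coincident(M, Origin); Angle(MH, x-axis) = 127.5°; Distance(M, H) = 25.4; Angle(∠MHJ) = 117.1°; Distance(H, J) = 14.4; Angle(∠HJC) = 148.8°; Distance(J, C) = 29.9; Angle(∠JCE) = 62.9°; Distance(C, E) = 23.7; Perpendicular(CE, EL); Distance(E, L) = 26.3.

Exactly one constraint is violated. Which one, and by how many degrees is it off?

Perpendicular(CE, EL) — off by 7.90°.

M = (0.00, 0.00) ✓; MH at 127.5° ✓; |MH| = 25.40 ✓; ∠MHJ = 117.1° ✓; |HJ| = 14.40 ✓; ∠HJC = 148.8° ✓; |JC| = 29.90 ✓; ∠JCE = 62.90° ✓; |CE| = 23.70 ✓; ∠(CE, EL) = 97.90° ✗; |EL| = 26.30 ✓.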